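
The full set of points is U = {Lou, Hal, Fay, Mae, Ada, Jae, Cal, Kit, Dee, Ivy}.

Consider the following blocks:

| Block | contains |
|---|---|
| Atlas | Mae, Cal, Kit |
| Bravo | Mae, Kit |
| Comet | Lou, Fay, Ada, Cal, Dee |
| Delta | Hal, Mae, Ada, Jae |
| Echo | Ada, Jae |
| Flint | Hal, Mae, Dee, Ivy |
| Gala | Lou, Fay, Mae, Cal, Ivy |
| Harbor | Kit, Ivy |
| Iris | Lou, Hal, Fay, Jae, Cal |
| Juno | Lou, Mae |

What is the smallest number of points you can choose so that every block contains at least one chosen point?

The 4 points {Lou, Mae, Ada, Kit} hit every block.
No choice of 3 points meets every block, so 4 is the minimum.

4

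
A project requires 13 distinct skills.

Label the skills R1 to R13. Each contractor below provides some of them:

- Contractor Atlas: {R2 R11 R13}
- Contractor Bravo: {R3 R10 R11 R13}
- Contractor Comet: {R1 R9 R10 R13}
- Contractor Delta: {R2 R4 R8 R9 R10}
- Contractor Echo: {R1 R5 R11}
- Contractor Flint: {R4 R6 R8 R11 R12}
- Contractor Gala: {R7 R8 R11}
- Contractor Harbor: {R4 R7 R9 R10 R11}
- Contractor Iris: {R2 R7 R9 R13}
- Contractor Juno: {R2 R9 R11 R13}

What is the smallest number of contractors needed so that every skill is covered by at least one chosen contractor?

Bravo and Echo and Flint and Iris together: Bravo ∪ Echo ∪ Flint ∪ Iris = {R1, R2, R3, R4, R5, R6, R7, R8, R9, R10, R11, R12, R13} — every skill is covered.
Only Bravo contains R3, so Bravo is forced; the remaining 9 skills need at least 3 more contractors (each remaining contractor adds at most 4) — so at least 4 contractors are needed, and 4 is optimal.

4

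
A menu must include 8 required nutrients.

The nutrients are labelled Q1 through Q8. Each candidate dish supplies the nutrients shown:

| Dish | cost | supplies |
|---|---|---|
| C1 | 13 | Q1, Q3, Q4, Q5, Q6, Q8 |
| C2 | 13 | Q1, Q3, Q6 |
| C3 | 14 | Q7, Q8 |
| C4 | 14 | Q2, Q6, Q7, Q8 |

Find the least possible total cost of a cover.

27

C1, C4 together cover every nutrient (C1 ∪ C4 = {Q1, Q2, Q3, Q4, Q5, Q6, Q7, Q8}); total cost 13 + 14 = 27.
No covering selection has total cost below 27.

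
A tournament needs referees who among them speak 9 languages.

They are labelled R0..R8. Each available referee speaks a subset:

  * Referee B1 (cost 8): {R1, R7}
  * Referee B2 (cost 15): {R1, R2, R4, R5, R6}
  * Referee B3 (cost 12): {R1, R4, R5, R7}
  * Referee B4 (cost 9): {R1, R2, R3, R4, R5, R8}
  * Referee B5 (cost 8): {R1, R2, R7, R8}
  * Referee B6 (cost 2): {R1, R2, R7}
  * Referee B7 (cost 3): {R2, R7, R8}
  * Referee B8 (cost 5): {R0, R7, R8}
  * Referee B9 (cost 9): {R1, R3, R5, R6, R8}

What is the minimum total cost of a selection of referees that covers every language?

B4, B8, B9 together cover every language (B4 ∪ B8 ∪ B9 = {R0, R1, R2, R3, R4, R5, R6, R7, R8}); total cost 9 + 5 + 9 = 23.
The greedy pick B6, B4, B8, B9 costs 25; no covering selection beats 23.

23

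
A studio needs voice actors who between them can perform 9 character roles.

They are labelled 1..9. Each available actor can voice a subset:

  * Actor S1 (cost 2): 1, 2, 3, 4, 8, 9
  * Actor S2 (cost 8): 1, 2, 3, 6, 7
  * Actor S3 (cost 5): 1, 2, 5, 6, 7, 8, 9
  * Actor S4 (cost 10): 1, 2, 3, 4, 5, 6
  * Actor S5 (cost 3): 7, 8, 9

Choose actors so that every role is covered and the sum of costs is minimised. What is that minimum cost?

S1, S3 together cover every role (S1 ∪ S3 = {1, 2, 3, 4, 5, 6, 7, 8, 9}); total cost 2 + 5 = 7.
No covering selection has total cost below 7.

7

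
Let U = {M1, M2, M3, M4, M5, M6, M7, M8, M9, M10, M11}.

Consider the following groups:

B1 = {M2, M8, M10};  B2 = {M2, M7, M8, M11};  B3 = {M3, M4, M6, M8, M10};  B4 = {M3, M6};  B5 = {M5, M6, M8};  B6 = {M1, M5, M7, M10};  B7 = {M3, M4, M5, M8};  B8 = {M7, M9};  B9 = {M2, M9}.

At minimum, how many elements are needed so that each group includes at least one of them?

4

The 4 elements {M1, M6, M8, M9} hit every group.
No choice of 3 elements meets every group, so 4 is the minimum.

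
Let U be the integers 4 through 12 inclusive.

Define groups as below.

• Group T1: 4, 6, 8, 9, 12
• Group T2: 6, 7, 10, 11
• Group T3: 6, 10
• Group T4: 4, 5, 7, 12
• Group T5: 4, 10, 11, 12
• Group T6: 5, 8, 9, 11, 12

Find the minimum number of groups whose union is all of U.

T3 and T4 and T6 together: T3 ∪ T4 ∪ T6 = {4, 5, 6, 7, 8, 9, 10, 11, 12} — every element is covered.
No 2 of the 6 groups cover everything (all 15 combinations miss at least one element), so 3 is optimal.

3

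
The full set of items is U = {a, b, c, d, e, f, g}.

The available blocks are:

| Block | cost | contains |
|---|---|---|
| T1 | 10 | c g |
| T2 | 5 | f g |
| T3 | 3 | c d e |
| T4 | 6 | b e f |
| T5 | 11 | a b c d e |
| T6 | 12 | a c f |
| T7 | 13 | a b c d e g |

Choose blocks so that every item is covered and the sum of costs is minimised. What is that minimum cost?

16

T2, T5 together cover every item (T2 ∪ T5 = {a, b, c, d, e, f, g}); total cost 5 + 11 = 16.
The greedy pick T3, T2, T5 costs 19; no covering selection beats 16.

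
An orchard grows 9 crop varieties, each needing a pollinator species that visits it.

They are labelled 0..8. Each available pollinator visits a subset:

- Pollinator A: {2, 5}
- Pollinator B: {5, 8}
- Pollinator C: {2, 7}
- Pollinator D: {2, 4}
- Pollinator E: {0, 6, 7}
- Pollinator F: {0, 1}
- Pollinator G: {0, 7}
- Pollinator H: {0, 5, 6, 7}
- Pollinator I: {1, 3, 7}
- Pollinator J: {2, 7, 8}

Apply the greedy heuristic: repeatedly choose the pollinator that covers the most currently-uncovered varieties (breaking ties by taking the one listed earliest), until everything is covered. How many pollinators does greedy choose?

4

Greedy: pick H (covers 4 new) → pick D (covers 2 new) → pick I (covers 2 new) → pick B (covers 1 new). Total picks: 4.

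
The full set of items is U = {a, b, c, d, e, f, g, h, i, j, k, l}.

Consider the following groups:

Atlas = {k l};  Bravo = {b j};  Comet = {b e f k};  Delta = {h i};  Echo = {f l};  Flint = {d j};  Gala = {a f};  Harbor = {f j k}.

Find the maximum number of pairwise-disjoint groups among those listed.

Atlas, Bravo, Delta, Gala are pairwise disjoint (Atlas={k,l}; Bravo={b,j}; Delta={h,i}; Gala={a,f}).
Every remaining group overlaps one of these, and no 5 of the listed groups are pairwise disjoint, so 4 is the maximum.

4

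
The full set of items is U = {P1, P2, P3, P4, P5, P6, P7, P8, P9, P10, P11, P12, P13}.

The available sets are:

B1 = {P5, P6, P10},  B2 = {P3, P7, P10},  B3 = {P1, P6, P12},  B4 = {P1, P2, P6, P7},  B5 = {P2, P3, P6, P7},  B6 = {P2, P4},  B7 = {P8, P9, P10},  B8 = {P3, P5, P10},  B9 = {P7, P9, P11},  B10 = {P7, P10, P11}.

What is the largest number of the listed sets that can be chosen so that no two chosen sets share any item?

4

B3, B6, B8, B9 are pairwise disjoint (B3={P1,P6,P12}; B6={P2,P4}; B8={P3,P5,P10}; B9={P7,P9,P11}).
Every remaining set overlaps one of these, and no 5 of the listed sets are pairwise disjoint, so 4 is the maximum.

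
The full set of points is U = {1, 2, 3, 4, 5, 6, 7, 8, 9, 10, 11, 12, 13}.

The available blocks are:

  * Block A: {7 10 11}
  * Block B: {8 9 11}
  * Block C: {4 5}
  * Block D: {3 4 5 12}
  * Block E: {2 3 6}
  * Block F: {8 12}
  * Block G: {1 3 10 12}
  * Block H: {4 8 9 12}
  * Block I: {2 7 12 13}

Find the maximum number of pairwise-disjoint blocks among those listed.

4

A, C, E, F are pairwise disjoint (A={7,10,11}; C={4,5}; E={2,3,6}; F={8,12}).
Every remaining block overlaps one of these, and no 5 of the listed blocks are pairwise disjoint, so 4 is the maximum.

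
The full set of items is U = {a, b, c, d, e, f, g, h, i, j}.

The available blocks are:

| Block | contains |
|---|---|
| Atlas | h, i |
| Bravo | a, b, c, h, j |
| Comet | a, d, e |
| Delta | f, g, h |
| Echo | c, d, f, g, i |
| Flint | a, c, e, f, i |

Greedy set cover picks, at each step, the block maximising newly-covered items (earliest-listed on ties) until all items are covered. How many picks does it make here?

3

Greedy: pick Bravo (covers 5 new) → pick Echo (covers 4 new) → pick Comet (covers 1 new). Total picks: 3.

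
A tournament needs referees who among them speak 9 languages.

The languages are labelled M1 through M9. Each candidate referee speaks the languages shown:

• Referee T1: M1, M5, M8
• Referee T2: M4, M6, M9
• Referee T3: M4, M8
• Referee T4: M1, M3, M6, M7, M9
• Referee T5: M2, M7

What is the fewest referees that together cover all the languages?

T1 and T3 and T4 and T5 together: T1 ∪ T3 ∪ T4 ∪ T5 = {M1, M2, M3, M4, M5, M6, M7, M8, M9} — every language is covered.
No 3 of the 5 referees cover everything (all 10 combinations miss at least one language), so 4 is optimal.

4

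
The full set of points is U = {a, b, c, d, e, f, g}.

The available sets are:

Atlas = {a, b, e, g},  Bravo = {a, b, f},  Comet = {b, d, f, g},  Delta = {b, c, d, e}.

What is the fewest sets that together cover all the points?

3

Atlas and Comet and Delta together: Atlas ∪ Comet ∪ Delta = {a, b, c, d, e, f, g} — every point is covered.
Only Delta contains c, so Delta is forced; the remaining 3 points need at least 2 more sets (each remaining set adds at most 2) — so at least 3 sets are needed, and 3 is optimal.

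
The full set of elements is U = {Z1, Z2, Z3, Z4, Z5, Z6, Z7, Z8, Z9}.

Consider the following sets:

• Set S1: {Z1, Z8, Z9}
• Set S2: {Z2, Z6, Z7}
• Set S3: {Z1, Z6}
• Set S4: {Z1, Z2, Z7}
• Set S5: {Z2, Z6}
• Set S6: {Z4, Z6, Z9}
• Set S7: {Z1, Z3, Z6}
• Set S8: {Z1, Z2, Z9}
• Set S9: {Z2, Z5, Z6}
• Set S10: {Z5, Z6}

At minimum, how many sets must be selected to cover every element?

5

Take {S1, S4, S6, S7, S10}. Their union is {Z1, Z2, Z3, Z4, Z5, Z6, Z7, Z8, Z9}, which is all 9 elements.
No 4 of the 10 sets cover everything (all 210 combinations miss at least one element), so 5 is optimal.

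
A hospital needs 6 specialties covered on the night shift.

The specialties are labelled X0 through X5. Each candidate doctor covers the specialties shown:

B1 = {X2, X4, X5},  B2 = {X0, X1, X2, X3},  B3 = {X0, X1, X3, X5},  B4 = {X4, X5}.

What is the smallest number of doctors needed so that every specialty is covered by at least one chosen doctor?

B1 and B3 together: B1 ∪ B3 = {X0, X1, X2, X3, X4, X5} — every specialty is covered.
No single doctor has all 6 specialties (the largest, B2, has 4), so 2 is optimal.

2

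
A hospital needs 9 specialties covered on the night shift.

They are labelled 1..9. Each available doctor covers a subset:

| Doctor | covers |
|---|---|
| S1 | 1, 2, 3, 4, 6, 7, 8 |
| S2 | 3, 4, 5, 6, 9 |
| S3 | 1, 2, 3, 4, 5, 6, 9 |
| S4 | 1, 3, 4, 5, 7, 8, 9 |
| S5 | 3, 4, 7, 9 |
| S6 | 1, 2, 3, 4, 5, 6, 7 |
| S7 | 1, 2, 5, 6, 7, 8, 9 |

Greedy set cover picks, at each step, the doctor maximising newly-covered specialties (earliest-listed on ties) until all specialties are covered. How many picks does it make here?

2

Greedy: pick S1 (covers 7 new) → pick S2 (covers 2 new). Total picks: 2.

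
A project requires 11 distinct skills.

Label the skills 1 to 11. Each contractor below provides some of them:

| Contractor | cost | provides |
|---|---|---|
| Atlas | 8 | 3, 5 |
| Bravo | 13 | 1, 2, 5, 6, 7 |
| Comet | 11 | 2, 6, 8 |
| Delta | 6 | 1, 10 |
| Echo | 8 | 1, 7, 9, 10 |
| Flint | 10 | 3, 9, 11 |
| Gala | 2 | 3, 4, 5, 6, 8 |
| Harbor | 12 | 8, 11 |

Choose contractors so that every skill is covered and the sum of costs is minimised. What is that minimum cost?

31

Comet, Echo, Flint, Gala together cover every skill (Comet ∪ Echo ∪ Flint ∪ Gala = {1, 2, 3, 4, 5, 6, 7, 8, 9, 10, 11}); total cost 11 + 8 + 10 + 2 = 31.
No covering selection has total cost below 31.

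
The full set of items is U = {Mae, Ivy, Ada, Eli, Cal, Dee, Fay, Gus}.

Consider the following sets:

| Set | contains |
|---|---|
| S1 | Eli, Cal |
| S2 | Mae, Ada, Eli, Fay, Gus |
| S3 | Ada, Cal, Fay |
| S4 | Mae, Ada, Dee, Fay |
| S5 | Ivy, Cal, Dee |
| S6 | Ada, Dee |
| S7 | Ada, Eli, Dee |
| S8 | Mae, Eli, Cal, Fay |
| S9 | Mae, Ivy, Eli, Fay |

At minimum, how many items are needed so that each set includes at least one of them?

Take H = {Eli, Dee, Fay}. Each listed set contains at least one of these, so H is a hitting set of size 3.
No choice of 2 items meets every set, so 3 is the minimum.

3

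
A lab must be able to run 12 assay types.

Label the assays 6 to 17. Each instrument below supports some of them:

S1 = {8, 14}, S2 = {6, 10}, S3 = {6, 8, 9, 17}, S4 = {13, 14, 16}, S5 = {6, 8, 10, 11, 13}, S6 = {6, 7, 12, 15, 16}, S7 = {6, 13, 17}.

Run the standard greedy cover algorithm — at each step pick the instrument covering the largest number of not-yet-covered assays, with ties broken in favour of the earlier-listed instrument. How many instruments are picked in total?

4

Greedy: pick S5 (covers 5 new) → pick S6 (covers 4 new) → pick S3 (covers 2 new) → pick S1 (covers 1 new). Total picks: 4.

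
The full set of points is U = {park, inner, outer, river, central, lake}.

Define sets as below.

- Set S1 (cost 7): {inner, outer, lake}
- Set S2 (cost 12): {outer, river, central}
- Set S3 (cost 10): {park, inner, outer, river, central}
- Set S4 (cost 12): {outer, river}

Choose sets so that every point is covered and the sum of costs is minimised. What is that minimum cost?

S1, S3 together cover every point (S1 ∪ S3 = {park, inner, outer, river, central, lake}); total cost 7 + 10 = 17.
No covering selection has total cost below 17.

17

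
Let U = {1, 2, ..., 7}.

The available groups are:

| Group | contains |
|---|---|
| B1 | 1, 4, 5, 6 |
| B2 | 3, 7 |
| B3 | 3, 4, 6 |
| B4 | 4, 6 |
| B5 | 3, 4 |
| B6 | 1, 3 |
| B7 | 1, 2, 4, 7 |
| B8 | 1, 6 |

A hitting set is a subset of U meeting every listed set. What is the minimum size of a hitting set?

3

H = {1, 4, 7} meets every group (each contains at least one member of H), and |H| = 3.
No choice of 2 items meets every group, so 3 is the minimum.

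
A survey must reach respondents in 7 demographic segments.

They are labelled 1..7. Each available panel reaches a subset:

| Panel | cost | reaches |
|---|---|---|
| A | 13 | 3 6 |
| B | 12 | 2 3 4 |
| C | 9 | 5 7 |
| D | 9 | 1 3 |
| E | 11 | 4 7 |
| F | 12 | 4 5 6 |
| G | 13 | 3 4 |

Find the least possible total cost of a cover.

B, C, D, F together cover every segment (B ∪ C ∪ D ∪ F = {1, 2, 3, 4, 5, 6, 7}); total cost 12 + 9 + 9 + 12 = 42.
No covering selection has total cost below 42.

42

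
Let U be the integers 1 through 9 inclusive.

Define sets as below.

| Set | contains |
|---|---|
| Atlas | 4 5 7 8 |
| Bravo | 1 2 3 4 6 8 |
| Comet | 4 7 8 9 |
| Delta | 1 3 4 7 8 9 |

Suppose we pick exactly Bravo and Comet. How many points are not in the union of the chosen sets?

Union of Bravo, Comet = {1, 2, 3, 4, 6, 7, 8, 9}.
Not covered: 5 — 1 point.

1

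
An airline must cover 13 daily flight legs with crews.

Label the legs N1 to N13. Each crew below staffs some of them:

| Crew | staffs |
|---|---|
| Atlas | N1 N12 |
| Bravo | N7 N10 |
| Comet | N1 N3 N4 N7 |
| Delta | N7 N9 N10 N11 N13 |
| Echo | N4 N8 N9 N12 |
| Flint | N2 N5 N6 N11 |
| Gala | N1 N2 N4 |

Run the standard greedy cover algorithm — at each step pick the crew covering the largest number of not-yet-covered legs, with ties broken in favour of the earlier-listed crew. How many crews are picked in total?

4

Greedy: pick Delta (covers 5 new) → pick Comet (covers 3 new) → pick Flint (covers 3 new) → pick Echo (covers 2 new). Total picks: 4.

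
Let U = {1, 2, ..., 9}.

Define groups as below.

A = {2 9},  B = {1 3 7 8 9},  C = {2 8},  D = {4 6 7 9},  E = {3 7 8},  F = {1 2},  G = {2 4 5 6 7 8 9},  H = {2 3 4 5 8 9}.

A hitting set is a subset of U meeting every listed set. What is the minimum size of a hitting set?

2

The 2 points {2, 7} hit every group.
The groups E, F are pairwise disjoint, so any hitting set needs a separate point for each — at least 2. Hence 2 is optimal.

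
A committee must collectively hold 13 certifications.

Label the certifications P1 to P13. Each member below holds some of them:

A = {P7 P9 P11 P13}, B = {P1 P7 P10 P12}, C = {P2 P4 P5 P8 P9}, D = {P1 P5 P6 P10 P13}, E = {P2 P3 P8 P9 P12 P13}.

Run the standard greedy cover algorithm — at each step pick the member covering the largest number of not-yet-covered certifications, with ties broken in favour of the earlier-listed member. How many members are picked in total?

4

Greedy: pick E (covers 6 new) → pick D (covers 4 new) → pick A (covers 2 new) → pick C (covers 1 new). Total picks: 4.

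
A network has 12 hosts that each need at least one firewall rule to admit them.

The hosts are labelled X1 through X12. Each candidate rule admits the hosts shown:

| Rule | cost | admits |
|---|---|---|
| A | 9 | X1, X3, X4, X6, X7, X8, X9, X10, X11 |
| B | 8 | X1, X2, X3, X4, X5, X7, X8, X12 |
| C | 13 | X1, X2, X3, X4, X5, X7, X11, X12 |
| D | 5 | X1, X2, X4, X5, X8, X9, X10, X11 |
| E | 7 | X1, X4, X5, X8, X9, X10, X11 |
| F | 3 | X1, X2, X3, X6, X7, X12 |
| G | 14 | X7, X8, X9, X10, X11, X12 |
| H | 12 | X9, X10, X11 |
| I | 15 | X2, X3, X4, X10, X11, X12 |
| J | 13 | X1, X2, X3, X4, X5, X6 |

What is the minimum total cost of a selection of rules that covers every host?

8

D, F together cover every host (D ∪ F = {X1, X2, X3, X4, X5, X6, X7, X8, X9, X10, X11, X12}); total cost 5 + 3 = 8.
No covering selection has total cost below 8.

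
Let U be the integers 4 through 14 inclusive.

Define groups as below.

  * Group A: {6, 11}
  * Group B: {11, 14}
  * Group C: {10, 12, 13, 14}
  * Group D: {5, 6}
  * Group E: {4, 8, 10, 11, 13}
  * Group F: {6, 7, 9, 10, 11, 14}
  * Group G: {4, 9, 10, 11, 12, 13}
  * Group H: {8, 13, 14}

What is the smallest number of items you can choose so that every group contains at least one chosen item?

The 3 items {4, 6, 14} hit every group.
No choice of 2 items meets every group, so 3 is the minimum.

3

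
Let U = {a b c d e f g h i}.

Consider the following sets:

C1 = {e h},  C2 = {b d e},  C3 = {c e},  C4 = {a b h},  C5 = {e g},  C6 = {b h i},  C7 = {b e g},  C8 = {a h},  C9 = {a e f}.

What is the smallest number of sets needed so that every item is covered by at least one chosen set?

5

C2 and C3 and C6 and C7 and C9 together: C2 ∪ C3 ∪ C6 ∪ C7 ∪ C9 = {a, b, c, d, e, f, g, h, i} — every item is covered.
No 4 of the 9 sets cover everything (all 126 combinations miss at least one item), so 5 is optimal.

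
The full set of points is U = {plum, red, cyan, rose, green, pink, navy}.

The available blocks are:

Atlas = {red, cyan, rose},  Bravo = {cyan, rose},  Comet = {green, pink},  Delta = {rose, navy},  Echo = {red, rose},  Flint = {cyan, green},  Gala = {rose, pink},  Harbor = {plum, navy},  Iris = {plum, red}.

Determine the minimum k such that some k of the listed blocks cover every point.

3

Take {Atlas, Comet, Harbor}. Their union is {plum, red, cyan, rose, green, pink, navy}, which is all 7 points.
Each block has at most 3 points, and 2·3 = 6 < 7 — so at least 3 blocks are needed, and 3 is optimal.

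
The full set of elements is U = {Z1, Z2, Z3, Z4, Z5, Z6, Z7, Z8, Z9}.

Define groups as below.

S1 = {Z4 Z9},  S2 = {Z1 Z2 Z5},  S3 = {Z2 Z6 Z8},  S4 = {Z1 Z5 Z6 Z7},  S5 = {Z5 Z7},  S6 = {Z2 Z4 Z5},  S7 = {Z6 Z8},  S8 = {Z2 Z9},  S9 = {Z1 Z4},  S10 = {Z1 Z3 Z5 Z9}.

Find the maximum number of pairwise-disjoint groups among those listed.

S5, S7, S8, S9 are pairwise disjoint (S5={Z5,Z7}; S7={Z6,Z8}; S8={Z2,Z9}; S9={Z1,Z4}).
Every remaining group overlaps one of these, and no 5 of the listed groups are pairwise disjoint, so 4 is the maximum.

4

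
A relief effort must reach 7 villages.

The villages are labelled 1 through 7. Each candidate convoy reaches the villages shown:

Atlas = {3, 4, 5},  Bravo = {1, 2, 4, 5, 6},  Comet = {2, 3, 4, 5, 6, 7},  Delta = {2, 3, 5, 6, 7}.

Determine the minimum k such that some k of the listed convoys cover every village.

Bravo and Delta together: Bravo ∪ Delta = {1, 2, 3, 4, 5, 6, 7} — every village is covered.
No single convoy has all 7 villages (the largest, Comet, has 6), so 2 is optimal.

2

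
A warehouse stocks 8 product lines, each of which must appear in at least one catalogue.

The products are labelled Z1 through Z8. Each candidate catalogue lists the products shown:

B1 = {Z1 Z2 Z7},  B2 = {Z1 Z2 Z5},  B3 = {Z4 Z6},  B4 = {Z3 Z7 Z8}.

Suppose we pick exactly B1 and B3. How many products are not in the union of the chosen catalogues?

3

Union of B1, B3 = {Z1, Z2, Z4, Z6, Z7}.
Not covered: Z3, Z5, Z8 — 3 products.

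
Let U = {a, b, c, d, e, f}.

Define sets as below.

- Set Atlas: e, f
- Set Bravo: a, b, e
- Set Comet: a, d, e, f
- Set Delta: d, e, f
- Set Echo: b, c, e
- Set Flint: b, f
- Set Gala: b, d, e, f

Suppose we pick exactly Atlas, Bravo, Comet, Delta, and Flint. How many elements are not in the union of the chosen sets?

Union of Atlas, Bravo, Comet, Delta, Flint = {a, b, d, e, f}.
Not covered: c — 1 element.

1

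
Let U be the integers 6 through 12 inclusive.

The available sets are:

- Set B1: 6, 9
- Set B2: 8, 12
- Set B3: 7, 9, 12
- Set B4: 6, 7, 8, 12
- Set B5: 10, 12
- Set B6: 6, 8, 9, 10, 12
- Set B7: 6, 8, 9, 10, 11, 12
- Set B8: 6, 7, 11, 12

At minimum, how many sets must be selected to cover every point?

2

Take {B3, B7}. Their union is {6, 7, 8, 9, 10, 11, 12}, which is all 7 points.
No single set has all 7 points (the largest, B7, has 6), so 2 is optimal.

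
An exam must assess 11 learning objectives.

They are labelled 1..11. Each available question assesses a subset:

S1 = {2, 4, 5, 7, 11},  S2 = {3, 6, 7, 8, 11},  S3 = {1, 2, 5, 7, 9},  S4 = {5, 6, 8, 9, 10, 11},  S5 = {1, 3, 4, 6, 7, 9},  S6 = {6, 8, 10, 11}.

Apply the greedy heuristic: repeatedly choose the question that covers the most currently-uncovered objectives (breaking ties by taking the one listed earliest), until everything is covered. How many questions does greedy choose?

Greedy: pick S4 (covers 6 new) → pick S5 (covers 4 new) → pick S1 (covers 1 new). Total picks: 3.

3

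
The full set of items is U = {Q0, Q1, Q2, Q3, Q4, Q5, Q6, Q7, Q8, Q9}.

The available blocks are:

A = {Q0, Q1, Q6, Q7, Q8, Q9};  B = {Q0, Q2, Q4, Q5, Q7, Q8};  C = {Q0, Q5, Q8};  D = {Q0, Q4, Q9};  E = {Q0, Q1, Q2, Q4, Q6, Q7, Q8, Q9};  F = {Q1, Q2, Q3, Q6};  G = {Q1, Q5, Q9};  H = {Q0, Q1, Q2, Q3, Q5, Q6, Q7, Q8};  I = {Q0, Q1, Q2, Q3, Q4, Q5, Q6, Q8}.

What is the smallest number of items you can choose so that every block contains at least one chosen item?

Take T = {Q0, Q1}. Each listed block contains at least one of these, so T is a hitting set of size 2.
The blocks C, F are pairwise disjoint, so any hitting set needs a separate item for each — at least 2. Hence 2 is optimal.

2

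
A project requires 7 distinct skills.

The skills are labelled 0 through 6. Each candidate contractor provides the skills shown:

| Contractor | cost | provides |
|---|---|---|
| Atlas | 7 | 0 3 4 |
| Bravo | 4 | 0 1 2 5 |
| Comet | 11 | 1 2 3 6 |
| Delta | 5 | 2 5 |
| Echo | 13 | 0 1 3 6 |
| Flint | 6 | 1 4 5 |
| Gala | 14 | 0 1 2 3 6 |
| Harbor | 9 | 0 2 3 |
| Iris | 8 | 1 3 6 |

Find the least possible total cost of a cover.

18

Bravo, Flint, Iris together cover every skill (Bravo ∪ Flint ∪ Iris = {0, 1, 2, 3, 4, 5, 6}); total cost 4 + 6 + 8 = 18.
The greedy pick Bravo, Atlas, Iris costs 19; no covering selection beats 18.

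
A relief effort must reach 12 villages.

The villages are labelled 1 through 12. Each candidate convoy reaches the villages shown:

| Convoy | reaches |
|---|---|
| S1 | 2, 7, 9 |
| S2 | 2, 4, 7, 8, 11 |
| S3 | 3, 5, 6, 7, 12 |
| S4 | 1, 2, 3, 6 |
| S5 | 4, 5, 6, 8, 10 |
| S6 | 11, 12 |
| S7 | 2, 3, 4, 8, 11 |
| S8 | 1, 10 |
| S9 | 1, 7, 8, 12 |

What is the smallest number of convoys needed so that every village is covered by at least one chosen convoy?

4

Take {S1, S4, S5, S6}. Their union is {1, 2, 3, 4, 5, 6, 7, 8, 9, 10, 11, 12}, which is all 12 villages.
No 3 of the 9 convoys cover everything (all 84 combinations miss at least one village), so 4 is optimal.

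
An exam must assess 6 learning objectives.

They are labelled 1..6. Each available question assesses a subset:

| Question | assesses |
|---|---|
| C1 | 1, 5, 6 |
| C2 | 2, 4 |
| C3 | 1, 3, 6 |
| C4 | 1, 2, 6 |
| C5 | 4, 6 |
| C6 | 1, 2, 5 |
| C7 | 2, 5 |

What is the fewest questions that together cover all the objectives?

3

Take {C3, C5, C7}. Their union is {1, 2, 3, 4, 5, 6}, which is all 6 objectives.
Only C3 contains 3, so C3 is forced; the remaining 3 objectives need at least 2 more questions (each remaining question adds at most 2) — so at least 3 questions are needed, and 3 is optimal.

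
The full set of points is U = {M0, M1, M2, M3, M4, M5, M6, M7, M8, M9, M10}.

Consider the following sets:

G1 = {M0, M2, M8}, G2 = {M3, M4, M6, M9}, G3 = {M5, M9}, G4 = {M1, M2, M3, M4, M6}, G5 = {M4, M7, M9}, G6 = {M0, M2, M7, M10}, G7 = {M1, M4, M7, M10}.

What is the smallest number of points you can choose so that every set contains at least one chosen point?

3

The 3 points {M2, M9, M10} hit every set.
The sets G1, G3, G7 are pairwise disjoint, so any hitting set needs a separate point for each — at least 3. Hence 3 is optimal.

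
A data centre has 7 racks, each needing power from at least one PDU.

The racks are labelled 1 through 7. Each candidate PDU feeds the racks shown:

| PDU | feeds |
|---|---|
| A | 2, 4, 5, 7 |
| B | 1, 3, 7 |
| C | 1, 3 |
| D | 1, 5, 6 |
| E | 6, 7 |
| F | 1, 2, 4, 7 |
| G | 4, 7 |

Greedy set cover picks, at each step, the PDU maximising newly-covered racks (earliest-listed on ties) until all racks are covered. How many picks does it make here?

Greedy: pick A (covers 4 new) → pick B (covers 2 new) → pick D (covers 1 new). Total picks: 3.

3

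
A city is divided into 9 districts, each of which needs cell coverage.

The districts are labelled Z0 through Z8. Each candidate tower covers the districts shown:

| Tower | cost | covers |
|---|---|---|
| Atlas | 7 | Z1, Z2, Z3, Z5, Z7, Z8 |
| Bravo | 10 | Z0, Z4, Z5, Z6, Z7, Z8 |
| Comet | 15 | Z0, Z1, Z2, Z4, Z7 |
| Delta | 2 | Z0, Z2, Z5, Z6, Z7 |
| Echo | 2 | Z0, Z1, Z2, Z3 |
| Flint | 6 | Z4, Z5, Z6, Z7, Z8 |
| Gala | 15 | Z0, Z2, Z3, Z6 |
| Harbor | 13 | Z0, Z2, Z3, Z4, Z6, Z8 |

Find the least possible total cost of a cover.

Echo, Flint together cover every district (Echo ∪ Flint = {Z0, Z1, Z2, Z3, Z4, Z5, Z6, Z7, Z8}); total cost 2 + 6 = 8.
The greedy pick Delta, Echo, Flint costs 10; no covering selection beats 8.

8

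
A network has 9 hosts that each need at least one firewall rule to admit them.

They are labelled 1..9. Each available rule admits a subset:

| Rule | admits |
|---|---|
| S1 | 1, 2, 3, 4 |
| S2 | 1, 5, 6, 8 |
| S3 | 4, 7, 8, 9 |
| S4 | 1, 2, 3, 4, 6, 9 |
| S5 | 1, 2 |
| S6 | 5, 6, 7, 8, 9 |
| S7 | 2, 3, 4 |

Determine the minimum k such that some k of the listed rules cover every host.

2

Take {S1, S6}. Their union is {1, 2, 3, 4, 5, 6, 7, 8, 9}, which is all 9 hosts.
No single rule has all 9 hosts (the largest, S4, has 6), so 2 is optimal.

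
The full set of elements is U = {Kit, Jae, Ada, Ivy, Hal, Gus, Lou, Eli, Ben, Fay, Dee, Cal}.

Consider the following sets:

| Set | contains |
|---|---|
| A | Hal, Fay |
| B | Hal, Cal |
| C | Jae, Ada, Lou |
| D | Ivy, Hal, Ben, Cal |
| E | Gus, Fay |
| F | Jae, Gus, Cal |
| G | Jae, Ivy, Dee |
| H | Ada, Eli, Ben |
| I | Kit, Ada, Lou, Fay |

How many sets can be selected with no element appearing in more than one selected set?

4

B, E, G, H are pairwise disjoint (B={Hal,Cal}; E={Gus,Fay}; G={Jae,Ivy,Dee}; H={Ada,Eli,Ben}).
Every remaining set overlaps one of these, and no 5 of the listed sets are pairwise disjoint, so 4 is the maximum.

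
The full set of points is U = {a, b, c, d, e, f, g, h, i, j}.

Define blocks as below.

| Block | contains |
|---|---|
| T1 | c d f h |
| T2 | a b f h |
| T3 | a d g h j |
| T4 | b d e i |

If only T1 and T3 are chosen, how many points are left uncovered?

Union of T1, T3 = {a, c, d, f, g, h, j}.
Not covered: b, e, i — 3 points.

3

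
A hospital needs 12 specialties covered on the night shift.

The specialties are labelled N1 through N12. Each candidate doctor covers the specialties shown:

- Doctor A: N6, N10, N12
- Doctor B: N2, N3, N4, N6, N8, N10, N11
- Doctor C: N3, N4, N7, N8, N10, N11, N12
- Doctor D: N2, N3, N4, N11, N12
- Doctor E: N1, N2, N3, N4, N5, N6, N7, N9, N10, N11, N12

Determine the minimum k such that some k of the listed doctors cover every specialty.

2

B and E together: B ∪ E = {N1, N2, N3, N4, N5, N6, N7, N8, N9, N10, N11, N12} — every specialty is covered.
No single doctor has all 12 specialties (the largest, E, has 11), so 2 is optimal.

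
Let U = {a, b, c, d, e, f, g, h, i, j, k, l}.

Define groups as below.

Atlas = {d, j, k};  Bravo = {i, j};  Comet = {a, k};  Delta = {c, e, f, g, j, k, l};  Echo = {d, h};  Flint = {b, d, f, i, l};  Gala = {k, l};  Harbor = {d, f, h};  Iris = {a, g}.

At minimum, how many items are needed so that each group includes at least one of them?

The 4 items {a, d, j, l} hit every group.
The groups Bravo, Echo, Gala, Iris are pairwise disjoint, so any hitting set needs a separate item for each — at least 4. Hence 4 is optimal.

4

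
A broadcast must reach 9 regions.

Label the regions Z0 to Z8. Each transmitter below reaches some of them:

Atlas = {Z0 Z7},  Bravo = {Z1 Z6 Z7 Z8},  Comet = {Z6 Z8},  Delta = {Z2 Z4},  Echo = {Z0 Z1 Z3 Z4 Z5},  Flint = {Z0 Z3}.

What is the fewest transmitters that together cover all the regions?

Take {Bravo, Delta, Echo}. Their union is {Z0, Z1, Z2, Z3, Z4, Z5, Z6, Z7, Z8}, which is all 9 regions.
Only Delta contains Z2, so Delta is forced; the remaining 7 regions need at least 2 more transmitters (each remaining transmitter adds at most 4) — so at least 3 transmitters are needed, and 3 is optimal.

3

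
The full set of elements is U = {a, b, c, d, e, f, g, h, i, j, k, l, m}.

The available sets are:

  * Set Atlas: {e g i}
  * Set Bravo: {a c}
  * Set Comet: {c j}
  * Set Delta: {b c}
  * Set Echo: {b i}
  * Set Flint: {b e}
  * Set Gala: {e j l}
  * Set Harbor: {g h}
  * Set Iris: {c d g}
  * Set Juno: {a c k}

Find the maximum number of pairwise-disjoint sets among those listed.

Bravo, Echo, Gala, Harbor are pairwise disjoint (Bravo={a,c}; Echo={b,i}; Gala={e,j,l}; Harbor={g,h}).
Every remaining set overlaps one of these, and no 5 of the listed sets are pairwise disjoint, so 4 is the maximum.

4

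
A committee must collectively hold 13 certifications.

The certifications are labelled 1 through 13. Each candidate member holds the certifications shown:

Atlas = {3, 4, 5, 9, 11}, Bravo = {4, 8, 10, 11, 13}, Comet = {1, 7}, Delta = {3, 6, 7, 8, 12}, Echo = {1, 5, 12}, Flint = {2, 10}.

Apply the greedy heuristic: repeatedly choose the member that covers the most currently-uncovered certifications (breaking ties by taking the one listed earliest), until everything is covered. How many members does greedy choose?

Greedy: pick Atlas (covers 5 new) → pick Delta (covers 4 new) → pick Bravo (covers 2 new) → pick Comet (covers 1 new) → pick Flint (covers 1 new). Total picks: 5.

5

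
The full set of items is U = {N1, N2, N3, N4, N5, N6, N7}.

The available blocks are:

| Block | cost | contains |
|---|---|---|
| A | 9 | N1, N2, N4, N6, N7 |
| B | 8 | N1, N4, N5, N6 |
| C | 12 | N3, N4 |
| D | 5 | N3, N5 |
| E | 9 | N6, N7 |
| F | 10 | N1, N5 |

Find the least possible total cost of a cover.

14

A, D together cover every item (A ∪ D = {N1, N2, N3, N4, N5, N6, N7}); total cost 9 + 5 = 14.
No covering selection has total cost below 14.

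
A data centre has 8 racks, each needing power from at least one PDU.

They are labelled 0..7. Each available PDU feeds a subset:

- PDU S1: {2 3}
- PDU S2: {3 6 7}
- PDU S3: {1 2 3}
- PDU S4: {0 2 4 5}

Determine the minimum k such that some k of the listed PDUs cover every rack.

Take {S2, S3, S4}. Their union is {0, 1, 2, 3, 4, 5, 6, 7}, which is all 8 racks.
Only S4 contains 0, so S4 is forced; the remaining 4 racks need at least 2 more PDUs (each remaining PDU adds at most 3) — so at least 3 PDUs are needed, and 3 is optimal.

3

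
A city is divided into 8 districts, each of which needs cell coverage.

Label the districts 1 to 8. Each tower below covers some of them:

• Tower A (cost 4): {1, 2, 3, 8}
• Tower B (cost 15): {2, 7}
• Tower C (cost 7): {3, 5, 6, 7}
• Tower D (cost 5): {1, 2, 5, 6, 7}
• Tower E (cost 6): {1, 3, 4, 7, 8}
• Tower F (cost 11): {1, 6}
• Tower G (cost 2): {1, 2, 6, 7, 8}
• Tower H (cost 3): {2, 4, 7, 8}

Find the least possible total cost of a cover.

D, E together cover every district (D ∪ E = {1, 2, 3, 4, 5, 6, 7, 8}); total cost 5 + 6 = 11.
The greedy pick G, E, D costs 13; no covering selection beats 11.

11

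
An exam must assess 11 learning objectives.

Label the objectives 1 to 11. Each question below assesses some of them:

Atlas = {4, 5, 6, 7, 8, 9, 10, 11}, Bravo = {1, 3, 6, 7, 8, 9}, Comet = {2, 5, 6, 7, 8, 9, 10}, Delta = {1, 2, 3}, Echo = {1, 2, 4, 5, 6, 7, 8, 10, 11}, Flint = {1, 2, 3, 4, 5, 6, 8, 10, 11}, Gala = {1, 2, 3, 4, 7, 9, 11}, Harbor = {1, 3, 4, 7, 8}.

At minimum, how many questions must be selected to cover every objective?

Take {Flint, Gala}. Their union is {1, 2, 3, 4, 5, 6, 7, 8, 9, 10, 11}, which is all 11 objectives.
No single question has all 11 objectives (the largest, Echo, has 9), so 2 is optimal.

2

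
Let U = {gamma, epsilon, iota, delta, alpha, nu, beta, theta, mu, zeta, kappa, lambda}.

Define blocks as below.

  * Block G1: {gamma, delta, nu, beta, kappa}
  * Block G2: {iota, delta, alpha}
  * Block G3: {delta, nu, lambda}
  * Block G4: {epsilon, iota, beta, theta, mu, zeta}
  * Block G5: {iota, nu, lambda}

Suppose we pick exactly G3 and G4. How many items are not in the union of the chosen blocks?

Union of G3, G4 = {epsilon, iota, delta, nu, beta, theta, mu, zeta, lambda}.
Not covered: gamma, alpha, kappa — 3 items.

3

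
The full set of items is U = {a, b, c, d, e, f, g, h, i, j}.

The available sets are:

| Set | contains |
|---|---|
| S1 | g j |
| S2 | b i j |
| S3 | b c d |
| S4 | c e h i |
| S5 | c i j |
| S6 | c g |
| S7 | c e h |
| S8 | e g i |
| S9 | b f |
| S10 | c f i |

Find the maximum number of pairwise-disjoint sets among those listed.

S1, S7, S9 are pairwise disjoint (S1={g,j}; S7={c,e,h}; S9={b,f}).
Every remaining set overlaps one of these, and no 4 of the listed sets are pairwise disjoint, so 3 is the maximum.

3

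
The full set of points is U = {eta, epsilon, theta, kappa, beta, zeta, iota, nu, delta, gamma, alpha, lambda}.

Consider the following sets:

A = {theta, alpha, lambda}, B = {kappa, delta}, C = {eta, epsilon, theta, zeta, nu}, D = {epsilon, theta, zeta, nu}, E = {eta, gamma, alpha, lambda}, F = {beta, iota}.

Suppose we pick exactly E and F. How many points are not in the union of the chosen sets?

6

Union of E, F = {eta, beta, iota, gamma, alpha, lambda}.
Not covered: epsilon, theta, kappa, zeta, nu, delta — 6 points.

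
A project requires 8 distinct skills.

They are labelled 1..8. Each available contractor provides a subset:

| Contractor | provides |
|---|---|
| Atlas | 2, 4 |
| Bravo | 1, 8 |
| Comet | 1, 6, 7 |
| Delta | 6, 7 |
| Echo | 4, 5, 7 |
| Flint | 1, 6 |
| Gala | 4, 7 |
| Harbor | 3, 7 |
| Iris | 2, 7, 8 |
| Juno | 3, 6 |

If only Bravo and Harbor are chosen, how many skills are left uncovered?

Union of Bravo, Harbor = {1, 3, 7, 8}.
Not covered: 2, 4, 5, 6 — 4 skills.

4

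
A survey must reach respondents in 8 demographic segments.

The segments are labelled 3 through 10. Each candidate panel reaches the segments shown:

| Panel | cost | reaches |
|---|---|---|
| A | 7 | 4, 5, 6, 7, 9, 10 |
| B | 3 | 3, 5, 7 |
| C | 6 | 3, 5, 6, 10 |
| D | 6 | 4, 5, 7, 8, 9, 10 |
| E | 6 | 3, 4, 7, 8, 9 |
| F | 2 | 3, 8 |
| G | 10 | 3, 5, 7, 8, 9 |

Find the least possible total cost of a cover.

9

A, F together cover every segment (A ∪ F = {3, 4, 5, 6, 7, 8, 9, 10}); total cost 7 + 2 = 9.
The greedy pick B, D, C costs 15; no covering selection beats 9.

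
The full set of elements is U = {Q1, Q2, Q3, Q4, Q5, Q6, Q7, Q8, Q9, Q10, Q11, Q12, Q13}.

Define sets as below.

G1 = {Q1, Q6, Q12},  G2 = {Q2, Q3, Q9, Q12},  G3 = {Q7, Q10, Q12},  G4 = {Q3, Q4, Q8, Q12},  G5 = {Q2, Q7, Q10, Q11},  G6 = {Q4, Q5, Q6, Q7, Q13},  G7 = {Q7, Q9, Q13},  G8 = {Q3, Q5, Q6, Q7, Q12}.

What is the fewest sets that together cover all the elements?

5

G1, G4, G5, G6, and G7 cover everything between them: the union {Q1, Q2, Q3, Q4, Q5, Q6, Q7, Q8, Q9, Q10, Q11, Q12, Q13} is all of U.
No 4 of the 8 sets cover everything (all 70 combinations miss at least one element), so 5 is optimal.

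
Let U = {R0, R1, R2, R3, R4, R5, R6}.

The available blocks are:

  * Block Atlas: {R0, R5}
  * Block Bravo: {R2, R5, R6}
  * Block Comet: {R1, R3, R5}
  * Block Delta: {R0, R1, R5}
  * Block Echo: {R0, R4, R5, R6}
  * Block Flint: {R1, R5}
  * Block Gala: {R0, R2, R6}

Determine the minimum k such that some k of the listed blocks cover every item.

3

Take {Bravo, Comet, Echo}. Their union is {R0, R1, R2, R3, R4, R5, R6}, which is all 7 items.
Only Comet contains R3, so Comet is forced; the remaining 4 items need at least 2 more blocks (each remaining block adds at most 3) — so at least 3 blocks are needed, and 3 is optimal.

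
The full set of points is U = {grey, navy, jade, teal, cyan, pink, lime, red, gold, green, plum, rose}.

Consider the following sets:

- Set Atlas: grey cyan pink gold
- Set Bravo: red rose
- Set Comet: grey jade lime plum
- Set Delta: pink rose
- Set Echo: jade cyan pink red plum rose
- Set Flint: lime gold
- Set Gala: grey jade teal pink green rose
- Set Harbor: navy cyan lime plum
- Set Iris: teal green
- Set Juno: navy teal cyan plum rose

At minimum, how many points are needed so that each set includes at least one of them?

4

The 4 points {pink, lime, green, rose} hit every set.
No choice of 3 points meets every set, so 4 is the minimum.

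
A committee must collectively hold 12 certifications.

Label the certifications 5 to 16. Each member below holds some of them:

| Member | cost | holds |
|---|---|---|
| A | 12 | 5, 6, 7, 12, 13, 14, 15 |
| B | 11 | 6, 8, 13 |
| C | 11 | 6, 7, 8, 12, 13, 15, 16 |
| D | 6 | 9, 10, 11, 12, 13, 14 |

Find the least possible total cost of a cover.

29

A, C, D together cover every certification (A ∪ C ∪ D = {5, 6, 7, 8, 9, 10, 11, 12, 13, 14, 15, 16}); total cost 12 + 11 + 6 = 29.
No covering selection has total cost below 29.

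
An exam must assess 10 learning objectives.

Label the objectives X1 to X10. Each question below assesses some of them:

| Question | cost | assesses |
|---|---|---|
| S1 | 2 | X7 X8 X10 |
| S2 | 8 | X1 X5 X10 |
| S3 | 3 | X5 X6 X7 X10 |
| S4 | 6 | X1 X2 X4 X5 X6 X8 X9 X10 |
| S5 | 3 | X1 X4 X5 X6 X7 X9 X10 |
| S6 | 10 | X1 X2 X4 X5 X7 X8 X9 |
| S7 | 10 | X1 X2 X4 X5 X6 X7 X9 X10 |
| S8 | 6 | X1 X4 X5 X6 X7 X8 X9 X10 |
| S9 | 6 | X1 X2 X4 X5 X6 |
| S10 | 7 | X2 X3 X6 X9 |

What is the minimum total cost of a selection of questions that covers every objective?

S1, S5, S10 together cover every objective (S1 ∪ S5 ∪ S10 = {X1, X2, X3, X4, X5, X6, X7, X8, X9, X10}); total cost 2 + 3 + 7 = 12.
No covering selection has total cost below 12.

12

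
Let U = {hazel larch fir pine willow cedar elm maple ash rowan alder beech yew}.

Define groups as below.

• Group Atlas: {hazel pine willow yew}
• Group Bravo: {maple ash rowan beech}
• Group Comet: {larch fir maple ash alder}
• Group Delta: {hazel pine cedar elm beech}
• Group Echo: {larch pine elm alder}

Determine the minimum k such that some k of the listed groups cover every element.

4

Atlas and Bravo and Comet and Delta together: Atlas ∪ Bravo ∪ Comet ∪ Delta = {hazel, larch, fir, pine, willow, cedar, elm, maple, ash, rowan, alder, beech, yew} — every element is covered.
Only Bravo contains rowan, so Bravo is forced; the remaining 9 elements need at least 3 more groups (each remaining group adds at most 4) — so at least 4 groups are needed, and 4 is optimal.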